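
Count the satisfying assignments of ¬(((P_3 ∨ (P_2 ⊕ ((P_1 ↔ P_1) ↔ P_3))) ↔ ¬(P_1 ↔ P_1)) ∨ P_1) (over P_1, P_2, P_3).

3

P_1 | P_2 | P_3 | φ
--- | --- | --- | -
 0  |  0  |  0  | 0
 0  |  0  |  1  | 1
 0  |  1  |  0  | 1
 0  |  1  |  1  | 1
 1  |  0  |  0  | 0
 1  |  0  |  1  | 0
 1  |  1  |  0  | 0
 1  |  1  |  1  | 0
The formula is true on 3 of the 8 rows.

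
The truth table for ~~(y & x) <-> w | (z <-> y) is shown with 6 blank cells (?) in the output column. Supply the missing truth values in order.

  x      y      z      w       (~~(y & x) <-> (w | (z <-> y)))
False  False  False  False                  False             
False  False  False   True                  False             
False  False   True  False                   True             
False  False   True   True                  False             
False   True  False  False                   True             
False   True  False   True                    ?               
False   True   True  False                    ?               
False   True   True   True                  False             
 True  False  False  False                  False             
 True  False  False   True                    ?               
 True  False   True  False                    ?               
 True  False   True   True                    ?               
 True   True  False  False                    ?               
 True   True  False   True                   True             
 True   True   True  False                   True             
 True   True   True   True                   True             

False, False, False, True, False, False

Row x=False, y=True, z=False, w=True: ~~(y & x) = False, (w | (z <-> y)) = True, so (~~(y & x) <-> (w | (z <-> y))) = False.
Row x=False, y=True, z=True, w=False: ~~(y & x) = False, (w | (z <-> y)) = True, so (~~(y & x) <-> (w | (z <-> y))) = False.
Row x=True, y=False, z=False, w=True: ~~(y & x) = False, (w | (z <-> y)) = True, so (~~(y & x) <-> (w | (z <-> y))) = False.
Row x=True, y=False, z=True, w=False: ~~(y & x) = False, (w | (z <-> y)) = False, so (~~(y & x) <-> (w | (z <-> y))) = True.
Row x=True, y=False, z=True, w=True: ~~(y & x) = False, (w | (z <-> y)) = True, so (~~(y & x) <-> (w | (z <-> y))) = False.
Row x=True, y=True, z=False, w=False: ~~(y & x) = True, (w | (z <-> y)) = False, so (~~(y & x) <-> (w | (z <-> y))) = False.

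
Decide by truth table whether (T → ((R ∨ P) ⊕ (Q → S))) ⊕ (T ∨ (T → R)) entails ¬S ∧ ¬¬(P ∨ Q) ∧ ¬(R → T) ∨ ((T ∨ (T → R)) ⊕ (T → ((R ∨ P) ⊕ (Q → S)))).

yes

P | Q | R | S | T || φ | ψ
1 | 1 | 1 | 1 | 1 || 1 | 1
1 | 1 | 1 | 1 | 0 || 0 | 0
1 | 1 | 1 | 0 | 1 || 0 | 0
1 | 1 | 1 | 0 | 0 || 0 | 1
1 | 1 | 0 | 1 | 1 || 1 | 1
1 | 1 | 0 | 1 | 0 || 0 | 0
1 | 1 | 0 | 0 | 1 || 0 | 0
1 | 1 | 0 | 0 | 0 || 0 | 0
1 | 0 | 1 | 1 | 1 || 1 | 1
1 | 0 | 1 | 1 | 0 || 0 | 0
1 | 0 | 1 | 0 | 1 || 1 | 1
1 | 0 | 1 | 0 | 0 || 0 | 1
1 | 0 | 0 | 1 | 1 || 1 | 1
1 | 0 | 0 | 1 | 0 || 0 | 0
1 | 0 | 0 | 0 | 1 || 1 | 1
1 | 0 | 0 | 0 | 0 || 0 | 0
0 | 1 | 1 | 1 | 1 || 1 | 1
0 | 1 | 1 | 1 | 0 || 0 | 0
0 | 1 | 1 | 0 | 1 || 0 | 0
0 | 1 | 1 | 0 | 0 || 0 | 1
0 | 1 | 0 | 1 | 1 || 0 | 0
0 | 1 | 0 | 1 | 0 || 0 | 0
0 | 1 | 0 | 0 | 1 || 1 | 1
0 | 1 | 0 | 0 | 0 || 0 | 0
0 | 0 | 1 | 1 | 1 || 1 | 1
0 | 0 | 1 | 1 | 0 || 0 | 0
0 | 0 | 1 | 0 | 1 || 1 | 1
0 | 0 | 1 | 0 | 0 || 0 | 0
0 | 0 | 0 | 1 | 1 || 0 | 0
0 | 0 | 0 | 1 | 0 || 0 | 0
0 | 0 | 0 | 0 | 1 || 0 | 0
0 | 0 | 0 | 0 | 0 || 0 | 0
In every row where φ is true, ψ is also true, so φ ⊨ ψ.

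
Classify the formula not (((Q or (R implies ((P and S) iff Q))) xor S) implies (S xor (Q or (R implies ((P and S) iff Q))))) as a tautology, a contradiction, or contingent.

P | Q | R | S || (P and S) | ((P and S) iff Q) | φ
1 | 1 | 1 | 1 ||     1     |         1         | 0
1 | 1 | 1 | 0 ||     0     |         0         | 0
1 | 1 | 0 | 1 ||     1     |         1         | 0
1 | 1 | 0 | 0 ||     0     |         0         | 0
1 | 0 | 1 | 1 ||     1     |         0         | 0
1 | 0 | 1 | 0 ||     0     |         1         | 0
1 | 0 | 0 | 1 ||     1     |         0         | 0
1 | 0 | 0 | 0 ||     0     |         1         | 0
0 | 1 | 1 | 1 ||     0     |         0         | 0
0 | 1 | 1 | 0 ||     0     |         0         | 0
0 | 1 | 0 | 1 ||     0     |         0         | 0
0 | 1 | 0 | 0 ||     0     |         0         | 0
0 | 0 | 1 | 1 ||     0     |         1         | 0
0 | 0 | 1 | 0 ||     0     |         1         | 0
0 | 0 | 0 | 1 ||     0     |         1         | 0
0 | 0 | 0 | 0 ||     0     |         1         | 0
Every row is 0, so the formula is a contradiction.

contradiction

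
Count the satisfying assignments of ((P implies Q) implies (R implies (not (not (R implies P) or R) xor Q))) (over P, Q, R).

7

P  Q  R  |  φ
T  T  T  |  T
T  T  F  |  T
T  F  T  |  T
T  F  F  |  T
F  T  T  |  T
F  T  F  |  T
F  F  T  |  F
F  F  F  |  T
The formula is true on 7 of the 8 rows.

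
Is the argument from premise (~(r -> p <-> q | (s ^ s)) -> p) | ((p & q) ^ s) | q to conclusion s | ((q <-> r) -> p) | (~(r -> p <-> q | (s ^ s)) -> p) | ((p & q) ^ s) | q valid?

yes

p | q | r | s | φ | ψ
- | - | - | - | - | -
T | T | T | T | T | T
T | T | T | F | T | T
T | T | F | T | T | T
T | T | F | F | T | T
T | F | T | T | T | T
T | F | T | F | T | T
T | F | F | T | T | T
T | F | F | F | T | T
F | T | T | T | T | T
F | T | T | F | T | T
F | T | F | T | T | T
F | T | F | F | T | T
F | F | T | T | T | T
F | F | T | F | T | T
F | F | F | T | T | T
F | F | F | F | F | F
In every row where φ is true, ψ is also true, so φ ⊨ ψ.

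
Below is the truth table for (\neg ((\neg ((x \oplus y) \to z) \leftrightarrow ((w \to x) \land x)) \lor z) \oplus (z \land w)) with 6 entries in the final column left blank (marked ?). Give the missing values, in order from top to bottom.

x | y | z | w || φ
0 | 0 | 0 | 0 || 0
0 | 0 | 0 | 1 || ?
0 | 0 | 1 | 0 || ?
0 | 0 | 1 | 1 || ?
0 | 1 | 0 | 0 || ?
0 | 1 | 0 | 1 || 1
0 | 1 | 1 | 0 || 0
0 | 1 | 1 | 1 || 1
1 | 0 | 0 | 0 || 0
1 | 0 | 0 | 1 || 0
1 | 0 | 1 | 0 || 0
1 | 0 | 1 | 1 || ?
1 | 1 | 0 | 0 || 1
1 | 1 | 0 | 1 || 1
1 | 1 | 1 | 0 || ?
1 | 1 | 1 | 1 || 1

0, 0, 1, 1, 1, 0

Row x=0, y=0, z=0, w=1: \neg ((\neg ((x \oplus y) \to z) \leftrightarrow ((w \to x) \land x)) \lor z) = 0, (z \land w) = 0, so the formula = 0.
Row x=0, y=0, z=1, w=0: \neg ((\neg ((x \oplus y) \to z) \leftrightarrow ((w \to x) \land x)) \lor z) = 0, (z \land w) = 0, so the formula = 0.
Row x=0, y=0, z=1, w=1: \neg ((\neg ((x \oplus y) \to z) \leftrightarrow ((w \to x) \land x)) \lor z) = 0, (z \land w) = 1, so the formula = 1.
Row x=0, y=1, z=0, w=0: \neg ((\neg ((x \oplus y) \to z) \leftrightarrow ((w \to x) \land x)) \lor z) = 1, (z \land w) = 0, so the formula = 1.
Row x=1, y=0, z=1, w=1: \neg ((\neg ((x \oplus y) \to z) \leftrightarrow ((w \to x) \land x)) \lor z) = 0, (z \land w) = 1, so the formula = 1.
Row x=1, y=1, z=1, w=0: \neg ((\neg ((x \oplus y) \to z) \leftrightarrow ((w \to x) \land x)) \lor z) = 0, (z \land w) = 0, so the formula = 0.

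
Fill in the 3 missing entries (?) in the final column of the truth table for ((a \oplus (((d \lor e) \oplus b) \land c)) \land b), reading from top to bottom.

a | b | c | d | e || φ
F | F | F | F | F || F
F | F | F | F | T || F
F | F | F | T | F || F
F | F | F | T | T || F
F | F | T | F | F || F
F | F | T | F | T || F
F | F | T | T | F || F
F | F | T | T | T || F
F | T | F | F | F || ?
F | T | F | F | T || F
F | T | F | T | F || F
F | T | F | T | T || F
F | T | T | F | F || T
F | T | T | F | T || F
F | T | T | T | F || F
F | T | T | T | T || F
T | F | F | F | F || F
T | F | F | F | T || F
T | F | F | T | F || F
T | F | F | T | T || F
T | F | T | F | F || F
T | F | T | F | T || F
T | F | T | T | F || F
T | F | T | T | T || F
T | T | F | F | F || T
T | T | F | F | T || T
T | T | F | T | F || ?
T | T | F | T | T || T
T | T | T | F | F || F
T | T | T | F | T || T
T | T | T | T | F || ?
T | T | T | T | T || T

F, T, T

Row a=F, b=T, c=F, d=F, e=F: (a \oplus (((d \lor e) \oplus b) \land c)) = F, so the formula = F.
Row a=T, b=T, c=F, d=T, e=F: (a \oplus (((d \lor e) \oplus b) \land c)) = T, so the formula = T.
Row a=T, b=T, c=T, d=T, e=F: (a \oplus (((d \lor e) \oplus b) \land c)) = T, so the formula = T.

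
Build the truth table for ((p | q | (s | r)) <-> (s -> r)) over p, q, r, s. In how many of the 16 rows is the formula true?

11

p  q  r  s  |  φ
F  F  F  F  |  F
F  F  F  T  |  F
F  F  T  F  |  T
F  F  T  T  |  T
F  T  F  F  |  T
F  T  F  T  |  F
F  T  T  F  |  T
F  T  T  T  |  T
T  F  F  F  |  T
T  F  F  T  |  F
T  F  T  F  |  T
T  F  T  T  |  T
T  T  F  F  |  T
T  T  F  T  |  F
T  T  T  F  |  T
T  T  T  T  |  T
The formula is true on 11 of the 16 rows.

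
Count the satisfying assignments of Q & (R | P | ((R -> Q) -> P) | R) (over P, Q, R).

3

P  Q  R     (R -> Q)  ((R -> Q) -> P)  (P | ((R -> Q) -> P))  φ
0  0  0        1             0                   0            0
0  0  1        0             1                   1            0
0  1  0        1             0                   0            0
0  1  1        1             0                   0            1
1  0  0        1             1                   1            0
1  0  1        0             1                   1            0
1  1  0        1             1                   1            1
1  1  1        1             1                   1            1
The formula is true on 3 of the 8 rows.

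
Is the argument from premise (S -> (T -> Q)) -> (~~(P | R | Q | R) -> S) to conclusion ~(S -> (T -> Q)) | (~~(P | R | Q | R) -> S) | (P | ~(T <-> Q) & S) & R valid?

P | Q | R | S | T || φ | ψ
0 | 0 | 0 | 0 | 0 || 1 | 1
0 | 0 | 0 | 0 | 1 || 1 | 1
0 | 0 | 0 | 1 | 0 || 1 | 1
0 | 0 | 0 | 1 | 1 || 1 | 1
0 | 0 | 1 | 0 | 0 || 0 | 0
0 | 0 | 1 | 0 | 1 || 0 | 0
0 | 0 | 1 | 1 | 0 || 1 | 1
0 | 0 | 1 | 1 | 1 || 1 | 1
0 | 1 | 0 | 0 | 0 || 0 | 0
0 | 1 | 0 | 0 | 1 || 0 | 0
0 | 1 | 0 | 1 | 0 || 1 | 1
0 | 1 | 0 | 1 | 1 || 1 | 1
0 | 1 | 1 | 0 | 0 || 0 | 0
0 | 1 | 1 | 0 | 1 || 0 | 0
0 | 1 | 1 | 1 | 0 || 1 | 1
0 | 1 | 1 | 1 | 1 || 1 | 1
1 | 0 | 0 | 0 | 0 || 0 | 0
1 | 0 | 0 | 0 | 1 || 0 | 0
1 | 0 | 0 | 1 | 0 || 1 | 1
1 | 0 | 0 | 1 | 1 || 1 | 1
1 | 0 | 1 | 0 | 0 || 0 | 1
1 | 0 | 1 | 0 | 1 || 0 | 1
1 | 0 | 1 | 1 | 0 || 1 | 1
1 | 0 | 1 | 1 | 1 || 1 | 1
1 | 1 | 0 | 0 | 0 || 0 | 0
1 | 1 | 0 | 0 | 1 || 0 | 0
1 | 1 | 0 | 1 | 0 || 1 | 1
1 | 1 | 0 | 1 | 1 || 1 | 1
1 | 1 | 1 | 0 | 0 || 0 | 1
1 | 1 | 1 | 0 | 1 || 0 | 1
1 | 1 | 1 | 1 | 0 || 1 | 1
1 | 1 | 1 | 1 | 1 || 1 | 1
In every row where φ is true, ψ is also true, so φ ⊨ ψ.

yes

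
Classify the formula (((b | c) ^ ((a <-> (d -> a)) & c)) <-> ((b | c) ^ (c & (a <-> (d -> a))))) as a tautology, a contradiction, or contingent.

a | b | c | d || φ
F | F | F | F || T
F | F | F | T || T
F | F | T | F || T
F | F | T | T || T
F | T | F | F || T
F | T | F | T || T
F | T | T | F || T
F | T | T | T || T
T | F | F | F || T
T | F | F | T || T
T | F | T | F || T
T | F | T | T || T
T | T | F | F || T
T | T | F | T || T
T | T | T | F || T
T | T | T | T || T
Every row is T, so the formula is a tautology.

tautology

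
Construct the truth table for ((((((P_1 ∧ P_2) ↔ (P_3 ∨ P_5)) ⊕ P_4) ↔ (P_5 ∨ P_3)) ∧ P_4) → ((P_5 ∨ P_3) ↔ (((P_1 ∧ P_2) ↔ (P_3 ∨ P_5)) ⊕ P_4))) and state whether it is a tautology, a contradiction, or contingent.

tautology

P_1  P_2  P_3  P_4  P_5  |  φ
 1    1    1    1    1   |  1
 1    1    1    1    0   |  1
 1    1    1    0    1   |  1
 1    1    1    0    0   |  1
 1    1    0    1    1   |  1
 1    1    0    1    0   |  1
 1    1    0    0    1   |  1
 1    1    0    0    0   |  1
 1    0    1    1    1   |  1
 1    0    1    1    0   |  1
 1    0    1    0    1   |  1
 1    0    1    0    0   |  1
 1    0    0    1    1   |  1
 1    0    0    1    0   |  1
 1    0    0    0    1   |  1
 1    0    0    0    0   |  1
 0    1    1    1    1   |  1
 0    1    1    1    0   |  1
 0    1    1    0    1   |  1
 0    1    1    0    0   |  1
 0    1    0    1    1   |  1
 0    1    0    1    0   |  1
 0    1    0    0    1   |  1
 0    1    0    0    0   |  1
 0    0    1    1    1   |  1
 0    0    1    1    0   |  1
 0    0    1    0    1   |  1
 0    0    1    0    0   |  1
 0    0    0    1    1   |  1
 0    0    0    1    0   |  1
 0    0    0    0    1   |  1
 0    0    0    0    0   |  1
Every row is 1, so the formula is a tautology.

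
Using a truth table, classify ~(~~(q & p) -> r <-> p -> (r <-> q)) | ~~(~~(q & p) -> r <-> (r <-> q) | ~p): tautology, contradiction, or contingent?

p  q  r     (q & p)  ~(q & p)  ~~(q & p)  (~~(q & p) -> r)  (r <-> q)  (p -> (r <-> q))  ~p  ((r <-> q) | ~p)  φ
1  1  1        1        0          1             1              1             1          0          1          1
1  1  0        1        0          1             0              0             0          0          0          1
1  0  1        0        1          0             1              0             0          0          0          1
1  0  0        0        1          0             1              1             1          0          1          1
0  1  1        0        1          0             1              1             1          1          1          1
0  1  0        0        1          0             1              0             1          1          1          1
0  0  1        0        1          0             1              0             1          1          1          1
0  0  0        0        1          0             1              1             1          1          1          1
Every row is 1, so the formula is a tautology.

tautology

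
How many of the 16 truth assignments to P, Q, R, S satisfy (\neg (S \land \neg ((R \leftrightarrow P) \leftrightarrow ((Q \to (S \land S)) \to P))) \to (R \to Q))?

12

  P   |   Q   |   R   |   S   || (R \leftrightarrow P) | (S \land S) | (Q \to (S \land S)) | ((Q \to (S \land S)) \to P) | (R \to Q) |   φ  
False | False | False | False ||          True         |    False    |         True        |            False            |    True   |  True
False | False | False |  True ||          True         |     True    |         True        |            False            |    True   |  True
False | False |  True | False ||         False         |    False    |         True        |            False            |   False   | False
False | False |  True |  True ||         False         |     True    |         True        |            False            |   False   | False
False |  True | False | False ||          True         |    False    |        False        |             True            |    True   |  True
False |  True | False |  True ||          True         |     True    |         True        |            False            |    True   |  True
False |  True |  True | False ||         False         |    False    |        False        |             True            |    True   |  True
False |  True |  True |  True ||         False         |     True    |         True        |            False            |    True   |  True
 True | False | False | False ||         False         |    False    |         True        |             True            |    True   |  True
 True | False | False |  True ||         False         |     True    |         True        |             True            |    True   |  True
 True | False |  True | False ||          True         |    False    |         True        |             True            |   False   | False
 True | False |  True |  True ||          True         |     True    |         True        |             True            |   False   | False
 True |  True | False | False ||         False         |    False    |        False        |             True            |    True   |  True
 True |  True | False |  True ||         False         |     True    |         True        |             True            |    True   |  True
 True |  True |  True | False ||          True         |    False    |        False        |             True            |    True   |  True
 True |  True |  True |  True ||          True         |     True    |         True        |             True            |    True   |  True
The formula is true on 12 of the 16 rows.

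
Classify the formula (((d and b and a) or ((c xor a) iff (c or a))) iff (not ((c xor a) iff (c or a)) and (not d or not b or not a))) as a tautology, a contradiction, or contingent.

contradiction

a | b | c | d || φ
0 | 0 | 0 | 0 || 0
0 | 0 | 0 | 1 || 0
0 | 0 | 1 | 0 || 0
0 | 0 | 1 | 1 || 0
0 | 1 | 0 | 0 || 0
0 | 1 | 0 | 1 || 0
0 | 1 | 1 | 0 || 0
0 | 1 | 1 | 1 || 0
1 | 0 | 0 | 0 || 0
1 | 0 | 0 | 1 || 0
1 | 0 | 1 | 0 || 0
1 | 0 | 1 | 1 || 0
1 | 1 | 0 | 0 || 0
1 | 1 | 0 | 1 || 0
1 | 1 | 1 | 0 || 0
1 | 1 | 1 | 1 || 0
Every row is 0, so the formula is a contradiction.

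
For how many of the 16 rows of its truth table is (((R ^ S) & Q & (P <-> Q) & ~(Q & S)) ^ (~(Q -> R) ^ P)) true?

7

P | Q | R | S || φ
T | T | T | T || T
T | T | T | F || F
T | T | F | T || F
T | T | F | F || F
T | F | T | T || T
T | F | T | F || T
T | F | F | T || T
T | F | F | F || T
F | T | T | T || F
F | T | T | F || F
F | T | F | T || T
F | T | F | F || T
F | F | T | T || F
F | F | T | F || F
F | F | F | T || F
F | F | F | F || F
The formula is true on 7 of the 16 rows.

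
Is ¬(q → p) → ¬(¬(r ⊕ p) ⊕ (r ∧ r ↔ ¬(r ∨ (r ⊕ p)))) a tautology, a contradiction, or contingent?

p  q  r  |  (q → p)  ¬(q → p)  (r ⊕ p)  ¬(r ⊕ p)  (r ∧ r)  (r ∨ (r ⊕ p))  ¬(r ∨ (r ⊕ p))  ((r ∧ r) ↔ ¬(r ∨ (r ⊕ p)))  φ
T  T  T  |     T        F         F        T         T           T              F                     F               T
T  T  F  |     T        F         T        F         F           T              F                     T               T
T  F  T  |     T        F         F        T         T           T              F                     F               T
T  F  F  |     T        F         T        F         F           T              F                     T               T
F  T  T  |     F        T         T        F         T           T              F                     F               T
F  T  F  |     F        T         F        T         F           F              T                     F               F
F  F  T  |     T        F         T        F         T           T              F                     F               T
F  F  F  |     T        F         F        T         F           F              T                     F               T
7 of 8 rows are T, so the formula is contingent.

contingent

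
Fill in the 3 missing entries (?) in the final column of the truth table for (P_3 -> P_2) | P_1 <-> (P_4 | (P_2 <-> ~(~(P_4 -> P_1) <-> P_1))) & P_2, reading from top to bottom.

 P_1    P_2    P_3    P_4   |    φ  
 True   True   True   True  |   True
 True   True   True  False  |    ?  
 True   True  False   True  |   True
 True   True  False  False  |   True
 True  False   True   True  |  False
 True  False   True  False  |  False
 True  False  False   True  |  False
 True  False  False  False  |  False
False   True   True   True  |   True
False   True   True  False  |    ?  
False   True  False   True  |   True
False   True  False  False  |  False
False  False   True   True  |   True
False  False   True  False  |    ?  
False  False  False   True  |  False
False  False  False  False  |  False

Row P_1=True, P_2=True, P_3=True, P_4=False: ((P_3 -> P_2) | P_1) = True, ((P_4 | (P_2 <-> ~(~(P_4 -> P_1) <-> P_1))) & P_2) = True, so the formula = True.
Row P_1=False, P_2=True, P_3=True, P_4=False: ((P_3 -> P_2) | P_1) = True, ((P_4 | (P_2 <-> ~(~(P_4 -> P_1) <-> P_1))) & P_2) = False, so the formula = False.
Row P_1=False, P_2=False, P_3=True, P_4=False: ((P_3 -> P_2) | P_1) = False, ((P_4 | (P_2 <-> ~(~(P_4 -> P_1) <-> P_1))) & P_2) = False, so the formula = True.

True, False, True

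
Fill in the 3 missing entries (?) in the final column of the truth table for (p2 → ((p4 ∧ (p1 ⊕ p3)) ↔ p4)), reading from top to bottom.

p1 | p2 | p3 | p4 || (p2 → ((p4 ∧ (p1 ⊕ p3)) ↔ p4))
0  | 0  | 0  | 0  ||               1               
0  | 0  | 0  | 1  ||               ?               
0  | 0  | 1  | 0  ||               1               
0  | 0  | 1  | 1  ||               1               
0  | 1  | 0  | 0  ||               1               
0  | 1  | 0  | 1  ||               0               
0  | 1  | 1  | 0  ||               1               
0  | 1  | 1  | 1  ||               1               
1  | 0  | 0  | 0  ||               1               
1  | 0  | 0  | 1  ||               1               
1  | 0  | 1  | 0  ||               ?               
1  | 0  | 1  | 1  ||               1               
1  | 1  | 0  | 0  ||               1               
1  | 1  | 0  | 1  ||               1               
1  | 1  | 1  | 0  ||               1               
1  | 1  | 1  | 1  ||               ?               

Row p1=0, p2=0, p3=0, p4=1: ((p4 ∧ (p1 ⊕ p3)) ↔ p4) = 0, so (p2 → ((p4 ∧ (p1 ⊕ p3)) ↔ p4)) = 1.
Row p1=1, p2=0, p3=1, p4=0: ((p4 ∧ (p1 ⊕ p3)) ↔ p4) = 1, so (p2 → ((p4 ∧ (p1 ⊕ p3)) ↔ p4)) = 1.
Row p1=1, p2=1, p3=1, p4=1: ((p4 ∧ (p1 ⊕ p3)) ↔ p4) = 0, so (p2 → ((p4 ∧ (p1 ⊕ p3)) ↔ p4)) = 0.

1, 1, 0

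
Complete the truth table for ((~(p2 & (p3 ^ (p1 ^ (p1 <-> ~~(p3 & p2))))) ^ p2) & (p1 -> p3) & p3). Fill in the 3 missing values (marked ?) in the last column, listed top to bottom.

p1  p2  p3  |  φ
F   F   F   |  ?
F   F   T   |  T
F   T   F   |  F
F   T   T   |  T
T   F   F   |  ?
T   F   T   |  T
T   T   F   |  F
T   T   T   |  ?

F, F, T

Row p1=F, p2=F, p3=F: (~(p2 & (p3 ^ (p1 ^ (p1 <-> ~~(p3 & p2))))) ^ p2) = T, (p1 -> p3) = T, so the formula = F.
Row p1=T, p2=F, p3=F: (~(p2 & (p3 ^ (p1 ^ (p1 <-> ~~(p3 & p2))))) ^ p2) = T, (p1 -> p3) = F, so the formula = F.
Row p1=T, p2=T, p3=T: (~(p2 & (p3 ^ (p1 ^ (p1 <-> ~~(p3 & p2))))) ^ p2) = T, (p1 -> p3) = T, so the formula = T.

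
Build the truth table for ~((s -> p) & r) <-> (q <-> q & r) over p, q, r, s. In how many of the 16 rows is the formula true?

6

  p   |   q   |   r   |   s   |   φ  
----- | ----- | ----- | ----- | -----
 True |  True |  True |  True | False
 True |  True |  True | False | False
 True |  True | False |  True | False
 True |  True | False | False | False
 True | False |  True |  True | False
 True | False |  True | False | False
 True | False | False |  True |  True
 True | False | False | False |  True
False |  True |  True |  True |  True
False |  True |  True | False | False
False |  True | False |  True | False
False |  True | False | False | False
False | False |  True |  True |  True
False | False |  True | False | False
False | False | False |  True |  True
False | False | False | False |  True
The formula is true on 6 of the 16 rows.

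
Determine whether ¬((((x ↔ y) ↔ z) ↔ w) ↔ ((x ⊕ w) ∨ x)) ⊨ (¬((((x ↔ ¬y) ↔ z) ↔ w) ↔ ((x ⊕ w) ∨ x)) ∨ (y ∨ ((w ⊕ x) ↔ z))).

x | y | z | w || φ | ψ
1 | 1 | 1 | 1 || 0 | 1
1 | 1 | 1 | 0 || 1 | 1
1 | 1 | 0 | 1 || 1 | 1
1 | 1 | 0 | 0 || 0 | 1
1 | 0 | 1 | 1 || 1 | 0
1 | 0 | 1 | 0 || 0 | 1
1 | 0 | 0 | 1 || 0 | 1
1 | 0 | 0 | 0 || 1 | 0
0 | 1 | 1 | 1 || 1 | 1
0 | 1 | 1 | 0 || 1 | 1
0 | 1 | 0 | 1 || 0 | 1
0 | 1 | 0 | 0 || 0 | 1
0 | 0 | 1 | 1 || 0 | 1
0 | 0 | 1 | 0 || 0 | 1
0 | 0 | 0 | 1 || 1 | 0
0 | 0 | 0 | 0 || 1 | 1
At x=1, y=0, z=1, w=1 we have φ true but ψ false, so φ does not entail ψ.

no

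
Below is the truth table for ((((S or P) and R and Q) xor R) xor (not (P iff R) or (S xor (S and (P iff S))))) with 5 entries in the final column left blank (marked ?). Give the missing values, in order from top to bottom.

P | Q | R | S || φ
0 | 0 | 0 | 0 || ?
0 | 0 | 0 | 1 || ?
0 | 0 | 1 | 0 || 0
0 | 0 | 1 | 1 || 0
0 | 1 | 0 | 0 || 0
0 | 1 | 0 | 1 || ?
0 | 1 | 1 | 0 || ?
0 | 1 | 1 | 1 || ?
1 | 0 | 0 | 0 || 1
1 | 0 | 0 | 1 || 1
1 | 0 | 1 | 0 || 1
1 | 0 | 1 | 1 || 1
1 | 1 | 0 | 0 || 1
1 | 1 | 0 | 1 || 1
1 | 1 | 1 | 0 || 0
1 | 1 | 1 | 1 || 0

0, 1, 1, 0, 1

Row P=0, Q=0, R=0, S=0: (((S or P) and R and Q) xor R) = 0, (not (P iff R) or (S xor (S and (P iff S)))) = 0, so the formula = 0.
Row P=0, Q=0, R=0, S=1: (((S or P) and R and Q) xor R) = 0, (not (P iff R) or (S xor (S and (P iff S)))) = 1, so the formula = 1.
Row P=0, Q=1, R=0, S=1: (((S or P) and R and Q) xor R) = 0, (not (P iff R) or (S xor (S and (P iff S)))) = 1, so the formula = 1.
Row P=0, Q=1, R=1, S=0: (((S or P) and R and Q) xor R) = 1, (not (P iff R) or (S xor (S and (P iff S)))) = 1, so the formula = 0.
Row P=0, Q=1, R=1, S=1: (((S or P) and R and Q) xor R) = 0, (not (P iff R) or (S xor (S and (P iff S)))) = 1, so the formula = 1.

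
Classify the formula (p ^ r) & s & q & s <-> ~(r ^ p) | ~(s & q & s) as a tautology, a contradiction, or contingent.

contradiction

p  q  r  s  |  φ
F  F  F  F  |  F
F  F  F  T  |  F
F  F  T  F  |  F
F  F  T  T  |  F
F  T  F  F  |  F
F  T  F  T  |  F
F  T  T  F  |  F
F  T  T  T  |  F
T  F  F  F  |  F
T  F  F  T  |  F
T  F  T  F  |  F
T  F  T  T  |  F
T  T  F  F  |  F
T  T  F  T  |  F
T  T  T  F  |  F
T  T  T  T  |  F
Every row is F, so the formula is a contradiction.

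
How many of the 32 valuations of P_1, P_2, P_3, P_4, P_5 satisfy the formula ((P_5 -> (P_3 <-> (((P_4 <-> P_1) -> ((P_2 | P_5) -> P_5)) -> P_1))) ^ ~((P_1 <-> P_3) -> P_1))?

16

 P_1  |  P_2  |  P_3  |  P_4  |  P_5  ||   φ  
 True |  True |  True |  True |  True ||  True
 True |  True |  True |  True | False ||  True
 True |  True |  True | False |  True ||  True
 True |  True |  True | False | False ||  True
 True |  True | False |  True |  True || False
 True |  True | False |  True | False ||  True
 True |  True | False | False |  True || False
 True |  True | False | False | False ||  True
 True | False |  True |  True |  True ||  True
 True | False |  True |  True | False ||  True
 True | False |  True | False |  True ||  True
 True | False |  True | False | False ||  True
 True | False | False |  True |  True || False
 True | False | False |  True | False ||  True
 True | False | False | False |  True || False
 True | False | False | False | False ||  True
False |  True |  True |  True |  True || False
False |  True |  True |  True | False ||  True
False |  True |  True | False |  True || False
False |  True |  True | False | False ||  True
False |  True | False |  True |  True || False
False |  True | False |  True | False || False
False |  True | False | False |  True || False
False |  True | False | False | False || False
False | False |  True |  True |  True || False
False | False |  True |  True | False ||  True
False | False |  True | False |  True || False
False | False |  True | False | False ||  True
False | False | False |  True |  True || False
False | False | False |  True | False || False
False | False | False | False |  True || False
False | False | False | False | False || False
The formula is true on 16 of the 32 rows.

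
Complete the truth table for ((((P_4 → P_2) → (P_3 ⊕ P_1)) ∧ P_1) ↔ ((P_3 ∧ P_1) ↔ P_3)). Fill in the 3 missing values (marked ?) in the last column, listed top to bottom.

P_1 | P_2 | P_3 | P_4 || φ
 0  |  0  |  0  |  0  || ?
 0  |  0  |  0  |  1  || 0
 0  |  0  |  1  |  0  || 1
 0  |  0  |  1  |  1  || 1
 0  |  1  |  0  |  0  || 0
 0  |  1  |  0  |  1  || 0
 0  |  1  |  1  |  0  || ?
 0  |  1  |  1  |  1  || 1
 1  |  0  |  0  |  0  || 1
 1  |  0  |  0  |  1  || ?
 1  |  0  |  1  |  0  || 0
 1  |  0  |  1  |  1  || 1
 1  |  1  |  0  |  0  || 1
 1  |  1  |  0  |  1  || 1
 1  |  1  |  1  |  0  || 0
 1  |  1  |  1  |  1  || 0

0, 1, 1

Row P_1=0, P_2=0, P_3=0, P_4=0: (((P_4 → P_2) → (P_3 ⊕ P_1)) ∧ P_1) = 0, ((P_3 ∧ P_1) ↔ P_3) = 1, so the formula = 0.
Row P_1=0, P_2=1, P_3=1, P_4=0: (((P_4 → P_2) → (P_3 ⊕ P_1)) ∧ P_1) = 0, ((P_3 ∧ P_1) ↔ P_3) = 0, so the formula = 1.
Row P_1=1, P_2=0, P_3=0, P_4=1: (((P_4 → P_2) → (P_3 ⊕ P_1)) ∧ P_1) = 1, ((P_3 ∧ P_1) ↔ P_3) = 1, so the formula = 1.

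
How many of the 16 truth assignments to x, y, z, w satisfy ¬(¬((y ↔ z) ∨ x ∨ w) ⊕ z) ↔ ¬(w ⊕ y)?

10

x | y | z | w || φ
T | T | T | T || F
T | T | T | F || T
T | T | F | T || T
T | T | F | F || F
T | F | T | T || T
T | F | T | F || F
T | F | F | T || F
T | F | F | F || T
F | T | T | T || F
F | T | T | F || T
F | T | F | T || T
F | T | F | F || T
F | F | T | T || T
F | F | T | F || T
F | F | F | T || F
F | F | F | F || T
The formula is true on 10 of the 16 rows.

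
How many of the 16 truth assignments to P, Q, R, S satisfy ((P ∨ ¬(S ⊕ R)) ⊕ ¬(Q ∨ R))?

P  Q  R  S  |  ((P ∨ ¬(S ⊕ R)) ⊕ ¬(Q ∨ R))
T  T  T  T  |               T             
T  T  T  F  |               T             
T  T  F  T  |               T             
T  T  F  F  |               T             
T  F  T  T  |               T             
T  F  T  F  |               T             
T  F  F  T  |               F             
T  F  F  F  |               F             
F  T  T  T  |               T             
F  T  T  F  |               F             
F  T  F  T  |               F             
F  T  F  F  |               T             
F  F  T  T  |               T             
F  F  T  F  |               F             
F  F  F  T  |               T             
F  F  F  F  |               F             
The formula is true on 10 of the 16 rows.

10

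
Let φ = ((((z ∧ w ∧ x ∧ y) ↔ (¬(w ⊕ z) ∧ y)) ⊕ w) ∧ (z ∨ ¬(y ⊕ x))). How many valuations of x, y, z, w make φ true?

x | y | z | w || (z ∧ w ∧ x ∧ y) | (w ⊕ z) | ¬(w ⊕ z) | (¬(w ⊕ z) ∧ y) | (y ⊕ x) | ¬(y ⊕ x) | (z ∨ ¬(y ⊕ x)) | φ
1 | 1 | 1 | 1 ||        1        |    0    |    1     |       1        |    0    |    1     |       1        | 0
1 | 1 | 1 | 0 ||        0        |    1    |    0     |       0        |    0    |    1     |       1        | 1
1 | 1 | 0 | 1 ||        0        |    1    |    0     |       0        |    0    |    1     |       1        | 0
1 | 1 | 0 | 0 ||        0        |    0    |    1     |       1        |    0    |    1     |       1        | 0
1 | 0 | 1 | 1 ||        0        |    0    |    1     |       0        |    1    |    0     |       1        | 0
1 | 0 | 1 | 0 ||        0        |    1    |    0     |       0        |    1    |    0     |       1        | 1
1 | 0 | 0 | 1 ||        0        |    1    |    0     |       0        |    1    |    0     |       0        | 0
1 | 0 | 0 | 0 ||        0        |    0    |    1     |       0        |    1    |    0     |       0        | 0
0 | 1 | 1 | 1 ||        0        |    0    |    1     |       1        |    1    |    0     |       1        | 1
0 | 1 | 1 | 0 ||        0        |    1    |    0     |       0        |    1    |    0     |       1        | 1
0 | 1 | 0 | 1 ||        0        |    1    |    0     |       0        |    1    |    0     |       0        | 0
0 | 1 | 0 | 0 ||        0        |    0    |    1     |       1        |    1    |    0     |       0        | 0
0 | 0 | 1 | 1 ||        0        |    0    |    1     |       0        |    0    |    1     |       1        | 0
0 | 0 | 1 | 0 ||        0        |    1    |    0     |       0        |    0    |    1     |       1        | 1
0 | 0 | 0 | 1 ||        0        |    1    |    0     |       0        |    0    |    1     |       1        | 0
0 | 0 | 0 | 0 ||        0        |    0    |    1     |       0        |    0    |    1     |       1        | 1
The formula is true on 6 of the 16 rows.

6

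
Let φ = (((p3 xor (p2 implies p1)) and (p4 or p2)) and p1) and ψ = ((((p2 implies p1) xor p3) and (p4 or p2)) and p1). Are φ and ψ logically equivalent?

equivalent

  p1     p2     p3     p4   |    φ      ψ  
False  False  False  False  |  False  False
False  False  False   True  |  False  False
False  False   True  False  |  False  False
False  False   True   True  |  False  False
False   True  False  False  |  False  False
False   True  False   True  |  False  False
False   True   True  False  |  False  False
False   True   True   True  |  False  False
 True  False  False  False  |  False  False
 True  False  False   True  |   True   True
 True  False   True  False  |  False  False
 True  False   True   True  |  False  False
 True   True  False  False  |   True   True
 True   True  False   True  |   True   True
 True   True   True  False  |  False  False
 True   True   True   True  |  False  False
The columns for φ and ψ agree on every row, so they are logically equivalent.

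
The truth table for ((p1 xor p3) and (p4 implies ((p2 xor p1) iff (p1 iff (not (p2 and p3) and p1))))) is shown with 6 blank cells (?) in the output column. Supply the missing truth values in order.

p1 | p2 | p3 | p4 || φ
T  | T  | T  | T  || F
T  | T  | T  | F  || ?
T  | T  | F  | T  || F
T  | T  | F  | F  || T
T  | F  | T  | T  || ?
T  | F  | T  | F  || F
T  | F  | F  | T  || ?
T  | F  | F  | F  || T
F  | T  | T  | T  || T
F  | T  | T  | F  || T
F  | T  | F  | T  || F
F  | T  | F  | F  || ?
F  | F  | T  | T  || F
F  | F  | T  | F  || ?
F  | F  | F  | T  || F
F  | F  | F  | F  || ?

Row p1=T, p2=T, p3=T, p4=F: (p1 xor p3) = F, (p4 implies ((p2 xor p1) iff (p1 iff (not (p2 and p3) and p1)))) = T, so the formula = F.
Row p1=T, p2=F, p3=T, p4=T: (p1 xor p3) = F, (p4 implies ((p2 xor p1) iff (p1 iff (not (p2 and p3) and p1)))) = T, so the formula = F.
Row p1=T, p2=F, p3=F, p4=T: (p1 xor p3) = T, (p4 implies ((p2 xor p1) iff (p1 iff (not (p2 and p3) and p1)))) = T, so the formula = T.
Row p1=F, p2=T, p3=F, p4=F: (p1 xor p3) = F, (p4 implies ((p2 xor p1) iff (p1 iff (not (p2 and p3) and p1)))) = T, so the formula = F.
Row p1=F, p2=F, p3=T, p4=F: (p1 xor p3) = T, (p4 implies ((p2 xor p1) iff (p1 iff (not (p2 and p3) and p1)))) = T, so the formula = T.
Row p1=F, p2=F, p3=F, p4=F: (p1 xor p3) = F, (p4 implies ((p2 xor p1) iff (p1 iff (not (p2 and p3) and p1)))) = T, so the formula = F.

F, F, T, F, T, F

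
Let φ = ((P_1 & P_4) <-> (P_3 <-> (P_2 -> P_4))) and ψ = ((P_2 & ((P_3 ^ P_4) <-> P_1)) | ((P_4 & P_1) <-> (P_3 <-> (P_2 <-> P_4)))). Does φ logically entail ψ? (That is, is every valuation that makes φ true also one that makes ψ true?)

P_1 | P_2 | P_3 | P_4 || φ | ψ
 0  |  0  |  0  |  0  || 1 | 1
 0  |  0  |  0  |  1  || 1 | 0
 0  |  0  |  1  |  0  || 0 | 0
 0  |  0  |  1  |  1  || 0 | 1
 0  |  1  |  0  |  0  || 0 | 1
 0  |  1  |  0  |  1  || 1 | 1
 0  |  1  |  1  |  0  || 1 | 1
 0  |  1  |  1  |  1  || 0 | 1
 1  |  0  |  0  |  0  || 1 | 1
 1  |  0  |  0  |  1  || 0 | 1
 1  |  0  |  1  |  0  || 0 | 0
 1  |  0  |  1  |  1  || 1 | 0
 1  |  1  |  0  |  0  || 0 | 0
 1  |  1  |  0  |  1  || 0 | 1
 1  |  1  |  1  |  0  || 1 | 1
 1  |  1  |  1  |  1  || 1 | 1
At P_1=0, P_2=0, P_3=0, P_4=1 we have φ true but ψ false, so φ does not entail ψ.

no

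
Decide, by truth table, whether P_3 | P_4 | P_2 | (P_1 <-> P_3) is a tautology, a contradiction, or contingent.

contingent

P_1  P_2  P_3  P_4     (P_3 | P_4 | P_2)  (P_1 <-> P_3)  φ
 F    F    F    F              F                T        T
 F    F    F    T              T                T        T
 F    F    T    F              T                F        T
 F    F    T    T              T                F        T
 F    T    F    F              T                T        T
 F    T    F    T              T                T        T
 F    T    T    F              T                F        T
 F    T    T    T              T                F        T
 T    F    F    F              F                F        F
 T    F    F    T              T                F        T
 T    F    T    F              T                T        T
 T    F    T    T              T                T        T
 T    T    F    F              T                F        T
 T    T    F    T              T                F        T
 T    T    T    F              T                T        T
 T    T    T    T              T                T        T
15 of 16 rows are T, so the formula is contingent.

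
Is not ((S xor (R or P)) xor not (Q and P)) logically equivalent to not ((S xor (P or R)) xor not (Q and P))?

P | Q | R | S | φ | ψ
- | - | - | - | - | -
T | T | T | T | T | T
T | T | T | F | F | F
T | T | F | T | T | T
T | T | F | F | F | F
T | F | T | T | F | F
T | F | T | F | T | T
T | F | F | T | F | F
T | F | F | F | T | T
F | T | T | T | F | F
F | T | T | F | T | T
F | T | F | T | T | T
F | T | F | F | F | F
F | F | T | T | F | F
F | F | T | F | T | T
F | F | F | T | T | T
F | F | F | F | F | F
The columns for φ and ψ agree on every row, so they are logically equivalent.

equivalent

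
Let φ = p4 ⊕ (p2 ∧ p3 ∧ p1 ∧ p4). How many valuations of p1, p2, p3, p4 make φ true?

p1 | p2 | p3 | p4 || (p4 ⊕ (p2 ∧ p3 ∧ p1 ∧ p4))
T  | T  | T  | T  ||             F             
T  | T  | T  | F  ||             F             
T  | T  | F  | T  ||             T             
T  | T  | F  | F  ||             F             
T  | F  | T  | T  ||             T             
T  | F  | T  | F  ||             F             
T  | F  | F  | T  ||             T             
T  | F  | F  | F  ||             F             
F  | T  | T  | T  ||             T             
F  | T  | T  | F  ||             F             
F  | T  | F  | T  ||             T             
F  | T  | F  | F  ||             F             
F  | F  | T  | T  ||             T             
F  | F  | T  | F  ||             F             
F  | F  | F  | T  ||             T             
F  | F  | F  | F  ||             F             
The formula is true on 7 of the 16 rows.

7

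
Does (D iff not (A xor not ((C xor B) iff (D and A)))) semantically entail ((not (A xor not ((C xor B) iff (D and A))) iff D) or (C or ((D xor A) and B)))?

A | B | C | D || φ | ψ
F | F | F | F || F | F
F | F | F | T || T | T
F | F | T | F || T | T
F | F | T | T || F | T
F | T | F | F || T | T
F | T | F | T || F | T
F | T | T | F || F | T
F | T | T | T || T | T
T | F | F | F || T | T
T | F | F | T || T | T
T | F | T | F || F | T
T | F | T | T || F | T
T | T | F | F || F | T
T | T | F | T || F | F
T | T | T | F || T | T
T | T | T | T || T | T
In every row where φ is true, ψ is also true, so φ ⊨ ψ.

yes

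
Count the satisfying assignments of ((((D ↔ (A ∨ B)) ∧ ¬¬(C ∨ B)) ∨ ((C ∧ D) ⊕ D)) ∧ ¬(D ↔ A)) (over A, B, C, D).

A  B  C  D  |  (A ∨ B)  (D ↔ (A ∨ B))  (C ∨ B)  ¬(C ∨ B)  ¬¬(C ∨ B)  ((D ↔ (A ∨ B)) ∧ ¬¬(C ∨ B))  (C ∧ D)  ((C ∧ D) ⊕ D)  (D ↔ A)  ¬(D ↔ A)  φ
F  F  F  F  |     F           T           F        T          F                   F                  F           F           T        F      F
F  F  F  T  |     F           F           F        T          F                   F                  F           T           F        T      T
F  F  T  F  |     F           T           T        F          T                   T                  F           F           T        F      F
F  F  T  T  |     F           F           T        F          T                   F                  T           F           F        T      F
F  T  F  F  |     T           F           T        F          T                   F                  F           F           T        F      F
F  T  F  T  |     T           T           T        F          T                   T                  F           T           F        T      T
F  T  T  F  |     T           F           T        F          T                   F                  F           F           T        F      F
F  T  T  T  |     T           T           T        F          T                   T                  T           F           F        T      T
T  F  F  F  |     T           F           F        T          F                   F                  F           F           F        T      F
T  F  F  T  |     T           T           F        T          F                   F                  F           T           T        F      F
T  F  T  F  |     T           F           T        F          T                   F                  F           F           F        T      F
T  F  T  T  |     T           T           T        F          T                   T                  T           F           T        F      F
T  T  F  F  |     T           F           T        F          T                   F                  F           F           F        T      F
T  T  F  T  |     T           T           T        F          T                   T                  F           T           T        F      F
T  T  T  F  |     T           F           T        F          T                   F                  F           F           F        T      F
T  T  T  T  |     T           T           T        F          T                   T                  T           F           T        F      F
The formula is true on 3 of the 16 rows.

3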